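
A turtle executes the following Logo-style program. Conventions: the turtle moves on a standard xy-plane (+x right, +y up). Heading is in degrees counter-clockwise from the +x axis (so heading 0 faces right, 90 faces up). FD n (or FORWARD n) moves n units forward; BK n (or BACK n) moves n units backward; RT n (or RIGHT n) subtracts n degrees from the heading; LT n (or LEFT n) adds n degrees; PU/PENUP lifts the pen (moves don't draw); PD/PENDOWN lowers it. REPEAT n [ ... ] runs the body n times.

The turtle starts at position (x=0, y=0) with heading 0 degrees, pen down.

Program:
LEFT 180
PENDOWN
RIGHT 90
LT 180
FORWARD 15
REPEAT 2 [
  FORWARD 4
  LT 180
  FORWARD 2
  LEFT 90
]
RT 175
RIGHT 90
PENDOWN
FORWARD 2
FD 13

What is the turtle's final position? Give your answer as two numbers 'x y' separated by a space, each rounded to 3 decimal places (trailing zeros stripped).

Answer: -16.943 -18.307

Derivation:
Executing turtle program step by step:
Start: pos=(0,0), heading=0, pen down
LT 180: heading 0 -> 180
PD: pen down
RT 90: heading 180 -> 90
LT 180: heading 90 -> 270
FD 15: (0,0) -> (0,-15) [heading=270, draw]
REPEAT 2 [
  -- iteration 1/2 --
  FD 4: (0,-15) -> (0,-19) [heading=270, draw]
  LT 180: heading 270 -> 90
  FD 2: (0,-19) -> (0,-17) [heading=90, draw]
  LT 90: heading 90 -> 180
  -- iteration 2/2 --
  FD 4: (0,-17) -> (-4,-17) [heading=180, draw]
  LT 180: heading 180 -> 0
  FD 2: (-4,-17) -> (-2,-17) [heading=0, draw]
  LT 90: heading 0 -> 90
]
RT 175: heading 90 -> 275
RT 90: heading 275 -> 185
PD: pen down
FD 2: (-2,-17) -> (-3.992,-17.174) [heading=185, draw]
FD 13: (-3.992,-17.174) -> (-16.943,-18.307) [heading=185, draw]
Final: pos=(-16.943,-18.307), heading=185, 7 segment(s) drawn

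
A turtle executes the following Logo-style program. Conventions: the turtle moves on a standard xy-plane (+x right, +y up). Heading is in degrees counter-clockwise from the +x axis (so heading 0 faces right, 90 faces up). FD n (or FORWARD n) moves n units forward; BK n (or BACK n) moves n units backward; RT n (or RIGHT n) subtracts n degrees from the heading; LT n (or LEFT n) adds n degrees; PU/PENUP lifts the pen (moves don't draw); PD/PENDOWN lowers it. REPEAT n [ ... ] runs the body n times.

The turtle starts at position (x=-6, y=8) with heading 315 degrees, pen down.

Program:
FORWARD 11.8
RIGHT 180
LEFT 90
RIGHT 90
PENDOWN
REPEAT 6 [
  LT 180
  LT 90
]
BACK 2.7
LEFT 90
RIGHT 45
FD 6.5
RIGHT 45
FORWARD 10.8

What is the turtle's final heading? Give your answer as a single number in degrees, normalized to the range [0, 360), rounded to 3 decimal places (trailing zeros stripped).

Executing turtle program step by step:
Start: pos=(-6,8), heading=315, pen down
FD 11.8: (-6,8) -> (2.344,-0.344) [heading=315, draw]
RT 180: heading 315 -> 135
LT 90: heading 135 -> 225
RT 90: heading 225 -> 135
PD: pen down
REPEAT 6 [
  -- iteration 1/6 --
  LT 180: heading 135 -> 315
  LT 90: heading 315 -> 45
  -- iteration 2/6 --
  LT 180: heading 45 -> 225
  LT 90: heading 225 -> 315
  -- iteration 3/6 --
  LT 180: heading 315 -> 135
  LT 90: heading 135 -> 225
  -- iteration 4/6 --
  LT 180: heading 225 -> 45
  LT 90: heading 45 -> 135
  -- iteration 5/6 --
  LT 180: heading 135 -> 315
  LT 90: heading 315 -> 45
  -- iteration 6/6 --
  LT 180: heading 45 -> 225
  LT 90: heading 225 -> 315
]
BK 2.7: (2.344,-0.344) -> (0.435,1.565) [heading=315, draw]
LT 90: heading 315 -> 45
RT 45: heading 45 -> 0
FD 6.5: (0.435,1.565) -> (6.935,1.565) [heading=0, draw]
RT 45: heading 0 -> 315
FD 10.8: (6.935,1.565) -> (14.571,-6.071) [heading=315, draw]
Final: pos=(14.571,-6.071), heading=315, 4 segment(s) drawn

Answer: 315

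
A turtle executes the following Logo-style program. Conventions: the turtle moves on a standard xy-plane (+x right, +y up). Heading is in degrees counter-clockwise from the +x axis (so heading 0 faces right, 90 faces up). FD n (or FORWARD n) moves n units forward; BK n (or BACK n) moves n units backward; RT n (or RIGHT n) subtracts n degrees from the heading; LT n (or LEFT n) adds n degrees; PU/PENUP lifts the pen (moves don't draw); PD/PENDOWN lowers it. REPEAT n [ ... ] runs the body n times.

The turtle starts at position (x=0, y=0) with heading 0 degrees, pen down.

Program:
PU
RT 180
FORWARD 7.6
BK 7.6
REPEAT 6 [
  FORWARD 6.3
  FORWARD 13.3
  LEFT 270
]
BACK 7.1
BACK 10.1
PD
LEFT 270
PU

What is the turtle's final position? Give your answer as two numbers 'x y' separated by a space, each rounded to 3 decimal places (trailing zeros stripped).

Executing turtle program step by step:
Start: pos=(0,0), heading=0, pen down
PU: pen up
RT 180: heading 0 -> 180
FD 7.6: (0,0) -> (-7.6,0) [heading=180, move]
BK 7.6: (-7.6,0) -> (0,0) [heading=180, move]
REPEAT 6 [
  -- iteration 1/6 --
  FD 6.3: (0,0) -> (-6.3,0) [heading=180, move]
  FD 13.3: (-6.3,0) -> (-19.6,0) [heading=180, move]
  LT 270: heading 180 -> 90
  -- iteration 2/6 --
  FD 6.3: (-19.6,0) -> (-19.6,6.3) [heading=90, move]
  FD 13.3: (-19.6,6.3) -> (-19.6,19.6) [heading=90, move]
  LT 270: heading 90 -> 0
  -- iteration 3/6 --
  FD 6.3: (-19.6,19.6) -> (-13.3,19.6) [heading=0, move]
  FD 13.3: (-13.3,19.6) -> (0,19.6) [heading=0, move]
  LT 270: heading 0 -> 270
  -- iteration 4/6 --
  FD 6.3: (0,19.6) -> (0,13.3) [heading=270, move]
  FD 13.3: (0,13.3) -> (0,0) [heading=270, move]
  LT 270: heading 270 -> 180
  -- iteration 5/6 --
  FD 6.3: (0,0) -> (-6.3,0) [heading=180, move]
  FD 13.3: (-6.3,0) -> (-19.6,0) [heading=180, move]
  LT 270: heading 180 -> 90
  -- iteration 6/6 --
  FD 6.3: (-19.6,0) -> (-19.6,6.3) [heading=90, move]
  FD 13.3: (-19.6,6.3) -> (-19.6,19.6) [heading=90, move]
  LT 270: heading 90 -> 0
]
BK 7.1: (-19.6,19.6) -> (-26.7,19.6) [heading=0, move]
BK 10.1: (-26.7,19.6) -> (-36.8,19.6) [heading=0, move]
PD: pen down
LT 270: heading 0 -> 270
PU: pen up
Final: pos=(-36.8,19.6), heading=270, 0 segment(s) drawn

Answer: -36.8 19.6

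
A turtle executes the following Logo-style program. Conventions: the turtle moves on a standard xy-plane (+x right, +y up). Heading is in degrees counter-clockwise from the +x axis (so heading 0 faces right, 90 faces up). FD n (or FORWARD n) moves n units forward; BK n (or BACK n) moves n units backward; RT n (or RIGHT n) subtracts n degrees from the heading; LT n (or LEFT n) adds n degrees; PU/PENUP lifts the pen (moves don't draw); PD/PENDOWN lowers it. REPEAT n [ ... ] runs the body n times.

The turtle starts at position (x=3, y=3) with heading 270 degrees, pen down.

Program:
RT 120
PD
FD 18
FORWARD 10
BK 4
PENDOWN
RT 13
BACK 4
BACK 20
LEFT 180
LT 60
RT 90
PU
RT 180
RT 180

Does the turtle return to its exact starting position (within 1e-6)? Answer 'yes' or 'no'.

Executing turtle program step by step:
Start: pos=(3,3), heading=270, pen down
RT 120: heading 270 -> 150
PD: pen down
FD 18: (3,3) -> (-12.588,12) [heading=150, draw]
FD 10: (-12.588,12) -> (-21.249,17) [heading=150, draw]
BK 4: (-21.249,17) -> (-17.785,15) [heading=150, draw]
PD: pen down
RT 13: heading 150 -> 137
BK 4: (-17.785,15) -> (-14.859,12.272) [heading=137, draw]
BK 20: (-14.859,12.272) -> (-0.232,-1.368) [heading=137, draw]
LT 180: heading 137 -> 317
LT 60: heading 317 -> 17
RT 90: heading 17 -> 287
PU: pen up
RT 180: heading 287 -> 107
RT 180: heading 107 -> 287
Final: pos=(-0.232,-1.368), heading=287, 5 segment(s) drawn

Start position: (3, 3)
Final position: (-0.232, -1.368)
Distance = 5.434; >= 1e-6 -> NOT closed

Answer: no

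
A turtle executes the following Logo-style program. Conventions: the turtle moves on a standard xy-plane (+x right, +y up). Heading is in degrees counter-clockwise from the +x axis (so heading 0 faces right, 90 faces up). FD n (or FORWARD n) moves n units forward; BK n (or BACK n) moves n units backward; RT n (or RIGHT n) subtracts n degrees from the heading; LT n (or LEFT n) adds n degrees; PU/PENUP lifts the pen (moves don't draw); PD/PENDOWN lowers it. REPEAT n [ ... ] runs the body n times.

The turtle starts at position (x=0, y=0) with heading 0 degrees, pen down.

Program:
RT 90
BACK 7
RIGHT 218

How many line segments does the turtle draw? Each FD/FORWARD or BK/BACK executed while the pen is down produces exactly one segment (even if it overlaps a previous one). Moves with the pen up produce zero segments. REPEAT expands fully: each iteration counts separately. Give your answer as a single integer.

Executing turtle program step by step:
Start: pos=(0,0), heading=0, pen down
RT 90: heading 0 -> 270
BK 7: (0,0) -> (0,7) [heading=270, draw]
RT 218: heading 270 -> 52
Final: pos=(0,7), heading=52, 1 segment(s) drawn
Segments drawn: 1

Answer: 1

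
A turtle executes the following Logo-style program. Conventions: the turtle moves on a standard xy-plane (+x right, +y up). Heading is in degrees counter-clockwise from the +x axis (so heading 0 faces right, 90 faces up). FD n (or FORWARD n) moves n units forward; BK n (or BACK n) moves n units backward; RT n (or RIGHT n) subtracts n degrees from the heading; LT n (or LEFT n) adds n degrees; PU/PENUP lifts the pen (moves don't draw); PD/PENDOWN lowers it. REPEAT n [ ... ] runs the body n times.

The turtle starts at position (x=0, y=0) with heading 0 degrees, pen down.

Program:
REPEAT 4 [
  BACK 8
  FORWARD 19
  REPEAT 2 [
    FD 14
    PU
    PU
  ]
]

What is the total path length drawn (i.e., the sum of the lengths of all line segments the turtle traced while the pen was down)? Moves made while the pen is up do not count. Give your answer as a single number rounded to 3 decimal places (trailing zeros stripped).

Executing turtle program step by step:
Start: pos=(0,0), heading=0, pen down
REPEAT 4 [
  -- iteration 1/4 --
  BK 8: (0,0) -> (-8,0) [heading=0, draw]
  FD 19: (-8,0) -> (11,0) [heading=0, draw]
  REPEAT 2 [
    -- iteration 1/2 --
    FD 14: (11,0) -> (25,0) [heading=0, draw]
    PU: pen up
    PU: pen up
    -- iteration 2/2 --
    FD 14: (25,0) -> (39,0) [heading=0, move]
    PU: pen up
    PU: pen up
  ]
  -- iteration 2/4 --
  BK 8: (39,0) -> (31,0) [heading=0, move]
  FD 19: (31,0) -> (50,0) [heading=0, move]
  REPEAT 2 [
    -- iteration 1/2 --
    FD 14: (50,0) -> (64,0) [heading=0, move]
    PU: pen up
    PU: pen up
    -- iteration 2/2 --
    FD 14: (64,0) -> (78,0) [heading=0, move]
    PU: pen up
    PU: pen up
  ]
  -- iteration 3/4 --
  BK 8: (78,0) -> (70,0) [heading=0, move]
  FD 19: (70,0) -> (89,0) [heading=0, move]
  REPEAT 2 [
    -- iteration 1/2 --
    FD 14: (89,0) -> (103,0) [heading=0, move]
    PU: pen up
    PU: pen up
    -- iteration 2/2 --
    FD 14: (103,0) -> (117,0) [heading=0, move]
    PU: pen up
    PU: pen up
  ]
  -- iteration 4/4 --
  BK 8: (117,0) -> (109,0) [heading=0, move]
  FD 19: (109,0) -> (128,0) [heading=0, move]
  REPEAT 2 [
    -- iteration 1/2 --
    FD 14: (128,0) -> (142,0) [heading=0, move]
    PU: pen up
    PU: pen up
    -- iteration 2/2 --
    FD 14: (142,0) -> (156,0) [heading=0, move]
    PU: pen up
    PU: pen up
  ]
]
Final: pos=(156,0), heading=0, 3 segment(s) drawn

Segment lengths:
  seg 1: (0,0) -> (-8,0), length = 8
  seg 2: (-8,0) -> (11,0), length = 19
  seg 3: (11,0) -> (25,0), length = 14
Total = 41

Answer: 41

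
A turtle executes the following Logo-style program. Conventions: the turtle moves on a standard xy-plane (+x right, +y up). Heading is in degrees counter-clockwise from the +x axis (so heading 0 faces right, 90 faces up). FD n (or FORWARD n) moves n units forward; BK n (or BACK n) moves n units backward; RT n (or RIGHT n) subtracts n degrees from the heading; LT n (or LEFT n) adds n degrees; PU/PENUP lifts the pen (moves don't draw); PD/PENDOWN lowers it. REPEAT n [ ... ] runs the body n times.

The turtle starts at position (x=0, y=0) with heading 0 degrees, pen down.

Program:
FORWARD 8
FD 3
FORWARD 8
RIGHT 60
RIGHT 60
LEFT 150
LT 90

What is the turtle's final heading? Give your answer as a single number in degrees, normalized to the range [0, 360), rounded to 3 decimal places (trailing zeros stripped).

Executing turtle program step by step:
Start: pos=(0,0), heading=0, pen down
FD 8: (0,0) -> (8,0) [heading=0, draw]
FD 3: (8,0) -> (11,0) [heading=0, draw]
FD 8: (11,0) -> (19,0) [heading=0, draw]
RT 60: heading 0 -> 300
RT 60: heading 300 -> 240
LT 150: heading 240 -> 30
LT 90: heading 30 -> 120
Final: pos=(19,0), heading=120, 3 segment(s) drawn

Answer: 120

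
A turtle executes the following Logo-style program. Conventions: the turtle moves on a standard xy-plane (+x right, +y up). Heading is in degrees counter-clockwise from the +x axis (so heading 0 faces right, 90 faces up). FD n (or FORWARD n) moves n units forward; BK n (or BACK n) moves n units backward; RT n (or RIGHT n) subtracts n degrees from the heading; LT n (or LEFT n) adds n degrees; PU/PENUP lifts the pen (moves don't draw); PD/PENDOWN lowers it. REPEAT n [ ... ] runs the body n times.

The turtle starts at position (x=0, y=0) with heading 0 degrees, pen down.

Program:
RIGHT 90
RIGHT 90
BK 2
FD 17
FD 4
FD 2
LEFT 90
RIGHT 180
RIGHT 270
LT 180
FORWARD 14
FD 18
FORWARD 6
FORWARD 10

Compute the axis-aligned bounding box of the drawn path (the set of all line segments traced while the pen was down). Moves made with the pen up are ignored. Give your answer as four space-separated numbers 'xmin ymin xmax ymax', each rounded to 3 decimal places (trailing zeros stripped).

Answer: -21 0 27 0

Derivation:
Executing turtle program step by step:
Start: pos=(0,0), heading=0, pen down
RT 90: heading 0 -> 270
RT 90: heading 270 -> 180
BK 2: (0,0) -> (2,0) [heading=180, draw]
FD 17: (2,0) -> (-15,0) [heading=180, draw]
FD 4: (-15,0) -> (-19,0) [heading=180, draw]
FD 2: (-19,0) -> (-21,0) [heading=180, draw]
LT 90: heading 180 -> 270
RT 180: heading 270 -> 90
RT 270: heading 90 -> 180
LT 180: heading 180 -> 0
FD 14: (-21,0) -> (-7,0) [heading=0, draw]
FD 18: (-7,0) -> (11,0) [heading=0, draw]
FD 6: (11,0) -> (17,0) [heading=0, draw]
FD 10: (17,0) -> (27,0) [heading=0, draw]
Final: pos=(27,0), heading=0, 8 segment(s) drawn

Segment endpoints: x in {-21, -19, -15, -7, 0, 2, 11, 17, 27}, y in {0, 0, 0, 0, 0, 0, 0, 0, 0}
xmin=-21, ymin=0, xmax=27, ymax=0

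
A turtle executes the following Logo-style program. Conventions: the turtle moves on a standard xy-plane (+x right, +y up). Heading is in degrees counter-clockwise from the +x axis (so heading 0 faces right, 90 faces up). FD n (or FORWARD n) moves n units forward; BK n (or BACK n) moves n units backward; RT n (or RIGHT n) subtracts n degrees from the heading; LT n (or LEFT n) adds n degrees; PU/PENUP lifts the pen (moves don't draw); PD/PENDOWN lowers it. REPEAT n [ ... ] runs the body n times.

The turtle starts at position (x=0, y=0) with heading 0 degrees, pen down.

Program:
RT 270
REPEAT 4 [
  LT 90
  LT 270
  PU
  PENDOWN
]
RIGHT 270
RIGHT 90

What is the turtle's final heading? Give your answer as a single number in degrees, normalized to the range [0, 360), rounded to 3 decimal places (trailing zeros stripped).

Executing turtle program step by step:
Start: pos=(0,0), heading=0, pen down
RT 270: heading 0 -> 90
REPEAT 4 [
  -- iteration 1/4 --
  LT 90: heading 90 -> 180
  LT 270: heading 180 -> 90
  PU: pen up
  PD: pen down
  -- iteration 2/4 --
  LT 90: heading 90 -> 180
  LT 270: heading 180 -> 90
  PU: pen up
  PD: pen down
  -- iteration 3/4 --
  LT 90: heading 90 -> 180
  LT 270: heading 180 -> 90
  PU: pen up
  PD: pen down
  -- iteration 4/4 --
  LT 90: heading 90 -> 180
  LT 270: heading 180 -> 90
  PU: pen up
  PD: pen down
]
RT 270: heading 90 -> 180
RT 90: heading 180 -> 90
Final: pos=(0,0), heading=90, 0 segment(s) drawn

Answer: 90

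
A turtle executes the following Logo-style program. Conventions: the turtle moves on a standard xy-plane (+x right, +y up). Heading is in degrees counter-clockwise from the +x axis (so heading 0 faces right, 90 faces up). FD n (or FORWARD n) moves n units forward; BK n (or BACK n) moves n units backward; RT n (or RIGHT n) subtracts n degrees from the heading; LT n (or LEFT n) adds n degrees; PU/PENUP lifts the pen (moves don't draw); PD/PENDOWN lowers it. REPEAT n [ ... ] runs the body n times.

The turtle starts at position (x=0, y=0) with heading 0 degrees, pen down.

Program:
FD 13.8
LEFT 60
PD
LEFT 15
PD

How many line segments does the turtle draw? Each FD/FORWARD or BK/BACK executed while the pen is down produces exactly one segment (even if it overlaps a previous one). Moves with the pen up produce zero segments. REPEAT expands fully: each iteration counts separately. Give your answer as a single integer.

Executing turtle program step by step:
Start: pos=(0,0), heading=0, pen down
FD 13.8: (0,0) -> (13.8,0) [heading=0, draw]
LT 60: heading 0 -> 60
PD: pen down
LT 15: heading 60 -> 75
PD: pen down
Final: pos=(13.8,0), heading=75, 1 segment(s) drawn
Segments drawn: 1

Answer: 1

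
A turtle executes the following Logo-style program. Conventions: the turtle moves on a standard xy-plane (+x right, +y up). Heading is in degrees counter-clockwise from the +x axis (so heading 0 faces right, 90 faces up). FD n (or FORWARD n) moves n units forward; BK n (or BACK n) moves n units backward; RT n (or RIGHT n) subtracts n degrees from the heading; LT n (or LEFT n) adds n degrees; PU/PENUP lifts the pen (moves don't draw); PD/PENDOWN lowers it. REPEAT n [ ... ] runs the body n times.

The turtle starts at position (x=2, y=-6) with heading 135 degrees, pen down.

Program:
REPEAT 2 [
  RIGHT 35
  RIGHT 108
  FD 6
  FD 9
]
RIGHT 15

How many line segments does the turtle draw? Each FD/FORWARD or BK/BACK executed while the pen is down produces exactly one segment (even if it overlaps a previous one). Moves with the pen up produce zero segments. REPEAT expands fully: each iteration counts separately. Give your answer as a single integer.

Answer: 4

Derivation:
Executing turtle program step by step:
Start: pos=(2,-6), heading=135, pen down
REPEAT 2 [
  -- iteration 1/2 --
  RT 35: heading 135 -> 100
  RT 108: heading 100 -> 352
  FD 6: (2,-6) -> (7.942,-6.835) [heading=352, draw]
  FD 9: (7.942,-6.835) -> (16.854,-8.088) [heading=352, draw]
  -- iteration 2/2 --
  RT 35: heading 352 -> 317
  RT 108: heading 317 -> 209
  FD 6: (16.854,-8.088) -> (11.606,-10.996) [heading=209, draw]
  FD 9: (11.606,-10.996) -> (3.735,-15.36) [heading=209, draw]
]
RT 15: heading 209 -> 194
Final: pos=(3.735,-15.36), heading=194, 4 segment(s) drawn
Segments drawn: 4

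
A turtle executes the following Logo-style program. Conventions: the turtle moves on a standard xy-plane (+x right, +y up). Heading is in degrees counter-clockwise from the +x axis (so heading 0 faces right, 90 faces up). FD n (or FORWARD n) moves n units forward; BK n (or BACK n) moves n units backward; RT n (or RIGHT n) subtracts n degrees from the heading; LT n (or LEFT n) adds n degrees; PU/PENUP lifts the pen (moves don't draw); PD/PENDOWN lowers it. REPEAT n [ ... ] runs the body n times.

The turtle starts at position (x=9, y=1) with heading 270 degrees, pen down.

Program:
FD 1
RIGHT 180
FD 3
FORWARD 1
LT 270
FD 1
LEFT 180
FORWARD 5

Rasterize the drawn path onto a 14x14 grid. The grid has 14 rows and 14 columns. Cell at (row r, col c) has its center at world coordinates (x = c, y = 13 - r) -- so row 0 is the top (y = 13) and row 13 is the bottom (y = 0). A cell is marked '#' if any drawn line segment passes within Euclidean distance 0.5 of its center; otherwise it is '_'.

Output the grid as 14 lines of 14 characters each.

Segment 0: (9,1) -> (9,0)
Segment 1: (9,0) -> (9,3)
Segment 2: (9,3) -> (9,4)
Segment 3: (9,4) -> (10,4)
Segment 4: (10,4) -> (5,4)

Answer: ______________
______________
______________
______________
______________
______________
______________
______________
______________
_____######___
_________#____
_________#____
_________#____
_________#____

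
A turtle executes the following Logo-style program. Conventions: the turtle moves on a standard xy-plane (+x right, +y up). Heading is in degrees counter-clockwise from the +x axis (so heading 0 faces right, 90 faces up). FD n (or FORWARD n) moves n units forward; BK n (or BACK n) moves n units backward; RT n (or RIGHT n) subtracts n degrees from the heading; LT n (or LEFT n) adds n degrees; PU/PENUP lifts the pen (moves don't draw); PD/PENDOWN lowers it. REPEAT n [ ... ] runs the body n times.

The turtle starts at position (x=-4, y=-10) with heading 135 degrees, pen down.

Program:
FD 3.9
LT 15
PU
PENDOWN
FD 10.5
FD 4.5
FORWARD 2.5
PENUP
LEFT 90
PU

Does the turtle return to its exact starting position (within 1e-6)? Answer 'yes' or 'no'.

Executing turtle program step by step:
Start: pos=(-4,-10), heading=135, pen down
FD 3.9: (-4,-10) -> (-6.758,-7.242) [heading=135, draw]
LT 15: heading 135 -> 150
PU: pen up
PD: pen down
FD 10.5: (-6.758,-7.242) -> (-15.851,-1.992) [heading=150, draw]
FD 4.5: (-15.851,-1.992) -> (-19.748,0.258) [heading=150, draw]
FD 2.5: (-19.748,0.258) -> (-21.913,1.508) [heading=150, draw]
PU: pen up
LT 90: heading 150 -> 240
PU: pen up
Final: pos=(-21.913,1.508), heading=240, 4 segment(s) drawn

Start position: (-4, -10)
Final position: (-21.913, 1.508)
Distance = 21.291; >= 1e-6 -> NOT closed

Answer: no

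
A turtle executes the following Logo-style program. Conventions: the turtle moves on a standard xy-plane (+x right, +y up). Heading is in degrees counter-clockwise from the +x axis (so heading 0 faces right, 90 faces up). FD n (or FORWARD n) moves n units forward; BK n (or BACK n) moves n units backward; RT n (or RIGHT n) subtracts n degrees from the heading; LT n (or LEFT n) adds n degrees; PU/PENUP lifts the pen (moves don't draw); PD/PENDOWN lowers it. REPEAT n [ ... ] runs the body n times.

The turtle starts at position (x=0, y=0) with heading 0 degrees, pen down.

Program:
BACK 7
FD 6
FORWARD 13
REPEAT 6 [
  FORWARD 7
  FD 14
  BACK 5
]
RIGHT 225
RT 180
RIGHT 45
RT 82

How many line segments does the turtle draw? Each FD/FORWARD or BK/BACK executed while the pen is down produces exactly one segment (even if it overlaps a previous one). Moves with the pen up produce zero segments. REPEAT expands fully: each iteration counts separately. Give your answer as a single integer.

Executing turtle program step by step:
Start: pos=(0,0), heading=0, pen down
BK 7: (0,0) -> (-7,0) [heading=0, draw]
FD 6: (-7,0) -> (-1,0) [heading=0, draw]
FD 13: (-1,0) -> (12,0) [heading=0, draw]
REPEAT 6 [
  -- iteration 1/6 --
  FD 7: (12,0) -> (19,0) [heading=0, draw]
  FD 14: (19,0) -> (33,0) [heading=0, draw]
  BK 5: (33,0) -> (28,0) [heading=0, draw]
  -- iteration 2/6 --
  FD 7: (28,0) -> (35,0) [heading=0, draw]
  FD 14: (35,0) -> (49,0) [heading=0, draw]
  BK 5: (49,0) -> (44,0) [heading=0, draw]
  -- iteration 3/6 --
  FD 7: (44,0) -> (51,0) [heading=0, draw]
  FD 14: (51,0) -> (65,0) [heading=0, draw]
  BK 5: (65,0) -> (60,0) [heading=0, draw]
  -- iteration 4/6 --
  FD 7: (60,0) -> (67,0) [heading=0, draw]
  FD 14: (67,0) -> (81,0) [heading=0, draw]
  BK 5: (81,0) -> (76,0) [heading=0, draw]
  -- iteration 5/6 --
  FD 7: (76,0) -> (83,0) [heading=0, draw]
  FD 14: (83,0) -> (97,0) [heading=0, draw]
  BK 5: (97,0) -> (92,0) [heading=0, draw]
  -- iteration 6/6 --
  FD 7: (92,0) -> (99,0) [heading=0, draw]
  FD 14: (99,0) -> (113,0) [heading=0, draw]
  BK 5: (113,0) -> (108,0) [heading=0, draw]
]
RT 225: heading 0 -> 135
RT 180: heading 135 -> 315
RT 45: heading 315 -> 270
RT 82: heading 270 -> 188
Final: pos=(108,0), heading=188, 21 segment(s) drawn
Segments drawn: 21

Answer: 21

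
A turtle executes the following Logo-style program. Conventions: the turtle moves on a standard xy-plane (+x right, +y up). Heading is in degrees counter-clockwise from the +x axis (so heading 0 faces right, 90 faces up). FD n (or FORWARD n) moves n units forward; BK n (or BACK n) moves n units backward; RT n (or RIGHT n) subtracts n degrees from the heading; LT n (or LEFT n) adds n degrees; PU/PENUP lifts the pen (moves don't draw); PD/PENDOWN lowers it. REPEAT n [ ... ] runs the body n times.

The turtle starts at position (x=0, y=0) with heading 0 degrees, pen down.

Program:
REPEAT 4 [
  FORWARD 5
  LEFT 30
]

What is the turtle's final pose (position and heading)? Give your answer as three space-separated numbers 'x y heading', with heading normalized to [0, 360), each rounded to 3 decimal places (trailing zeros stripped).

Answer: 11.83 11.83 120

Derivation:
Executing turtle program step by step:
Start: pos=(0,0), heading=0, pen down
REPEAT 4 [
  -- iteration 1/4 --
  FD 5: (0,0) -> (5,0) [heading=0, draw]
  LT 30: heading 0 -> 30
  -- iteration 2/4 --
  FD 5: (5,0) -> (9.33,2.5) [heading=30, draw]
  LT 30: heading 30 -> 60
  -- iteration 3/4 --
  FD 5: (9.33,2.5) -> (11.83,6.83) [heading=60, draw]
  LT 30: heading 60 -> 90
  -- iteration 4/4 --
  FD 5: (11.83,6.83) -> (11.83,11.83) [heading=90, draw]
  LT 30: heading 90 -> 120
]
Final: pos=(11.83,11.83), heading=120, 4 segment(s) drawn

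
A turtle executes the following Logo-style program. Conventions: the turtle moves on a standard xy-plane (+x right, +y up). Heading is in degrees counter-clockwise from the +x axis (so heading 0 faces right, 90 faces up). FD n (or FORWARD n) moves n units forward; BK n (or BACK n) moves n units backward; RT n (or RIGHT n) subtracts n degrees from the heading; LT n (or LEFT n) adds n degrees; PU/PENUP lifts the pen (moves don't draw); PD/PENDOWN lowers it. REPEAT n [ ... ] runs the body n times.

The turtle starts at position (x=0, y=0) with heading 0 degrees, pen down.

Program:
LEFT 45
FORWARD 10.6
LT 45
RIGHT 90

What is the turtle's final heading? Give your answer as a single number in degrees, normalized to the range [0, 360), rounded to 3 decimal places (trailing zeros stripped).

Answer: 0

Derivation:
Executing turtle program step by step:
Start: pos=(0,0), heading=0, pen down
LT 45: heading 0 -> 45
FD 10.6: (0,0) -> (7.495,7.495) [heading=45, draw]
LT 45: heading 45 -> 90
RT 90: heading 90 -> 0
Final: pos=(7.495,7.495), heading=0, 1 segment(s) drawn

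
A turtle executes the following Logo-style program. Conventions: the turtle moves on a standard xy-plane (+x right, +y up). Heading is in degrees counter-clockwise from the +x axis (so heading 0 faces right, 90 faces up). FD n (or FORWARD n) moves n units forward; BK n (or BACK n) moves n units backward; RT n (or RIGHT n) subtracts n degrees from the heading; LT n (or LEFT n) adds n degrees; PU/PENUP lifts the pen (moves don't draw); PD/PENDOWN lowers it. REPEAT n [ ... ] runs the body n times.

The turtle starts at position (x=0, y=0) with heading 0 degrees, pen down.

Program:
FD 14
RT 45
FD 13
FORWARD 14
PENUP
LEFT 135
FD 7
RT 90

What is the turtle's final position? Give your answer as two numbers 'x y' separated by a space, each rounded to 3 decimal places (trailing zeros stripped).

Answer: 33.092 -12.092

Derivation:
Executing turtle program step by step:
Start: pos=(0,0), heading=0, pen down
FD 14: (0,0) -> (14,0) [heading=0, draw]
RT 45: heading 0 -> 315
FD 13: (14,0) -> (23.192,-9.192) [heading=315, draw]
FD 14: (23.192,-9.192) -> (33.092,-19.092) [heading=315, draw]
PU: pen up
LT 135: heading 315 -> 90
FD 7: (33.092,-19.092) -> (33.092,-12.092) [heading=90, move]
RT 90: heading 90 -> 0
Final: pos=(33.092,-12.092), heading=0, 3 segment(s) drawn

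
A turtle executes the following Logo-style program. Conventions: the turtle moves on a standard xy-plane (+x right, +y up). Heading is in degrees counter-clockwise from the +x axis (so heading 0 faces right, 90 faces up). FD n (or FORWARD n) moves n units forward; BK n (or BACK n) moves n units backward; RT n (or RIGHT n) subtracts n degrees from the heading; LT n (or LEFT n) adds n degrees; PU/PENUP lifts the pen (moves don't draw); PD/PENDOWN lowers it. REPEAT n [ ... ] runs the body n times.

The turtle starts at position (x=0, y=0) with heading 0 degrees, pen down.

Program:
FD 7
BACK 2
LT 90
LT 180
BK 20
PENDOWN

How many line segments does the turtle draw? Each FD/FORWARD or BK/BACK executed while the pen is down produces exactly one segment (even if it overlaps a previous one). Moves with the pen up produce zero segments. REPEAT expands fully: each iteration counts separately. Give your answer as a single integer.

Executing turtle program step by step:
Start: pos=(0,0), heading=0, pen down
FD 7: (0,0) -> (7,0) [heading=0, draw]
BK 2: (7,0) -> (5,0) [heading=0, draw]
LT 90: heading 0 -> 90
LT 180: heading 90 -> 270
BK 20: (5,0) -> (5,20) [heading=270, draw]
PD: pen down
Final: pos=(5,20), heading=270, 3 segment(s) drawn
Segments drawn: 3

Answer: 3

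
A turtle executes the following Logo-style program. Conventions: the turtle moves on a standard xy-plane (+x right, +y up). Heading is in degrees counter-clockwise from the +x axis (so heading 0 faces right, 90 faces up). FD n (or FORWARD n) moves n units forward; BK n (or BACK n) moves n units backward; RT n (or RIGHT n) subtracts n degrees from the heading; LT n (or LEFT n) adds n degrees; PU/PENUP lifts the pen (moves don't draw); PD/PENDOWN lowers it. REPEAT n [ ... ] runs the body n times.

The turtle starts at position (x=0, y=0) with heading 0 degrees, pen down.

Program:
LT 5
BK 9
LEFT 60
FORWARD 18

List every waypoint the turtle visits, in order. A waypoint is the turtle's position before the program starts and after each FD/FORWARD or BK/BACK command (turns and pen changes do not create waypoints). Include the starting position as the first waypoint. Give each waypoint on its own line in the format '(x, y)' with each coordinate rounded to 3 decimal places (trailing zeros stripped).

Answer: (0, 0)
(-8.966, -0.784)
(-1.359, 15.529)

Derivation:
Executing turtle program step by step:
Start: pos=(0,0), heading=0, pen down
LT 5: heading 0 -> 5
BK 9: (0,0) -> (-8.966,-0.784) [heading=5, draw]
LT 60: heading 5 -> 65
FD 18: (-8.966,-0.784) -> (-1.359,15.529) [heading=65, draw]
Final: pos=(-1.359,15.529), heading=65, 2 segment(s) drawn
Waypoints (3 total):
(0, 0)
(-8.966, -0.784)
(-1.359, 15.529)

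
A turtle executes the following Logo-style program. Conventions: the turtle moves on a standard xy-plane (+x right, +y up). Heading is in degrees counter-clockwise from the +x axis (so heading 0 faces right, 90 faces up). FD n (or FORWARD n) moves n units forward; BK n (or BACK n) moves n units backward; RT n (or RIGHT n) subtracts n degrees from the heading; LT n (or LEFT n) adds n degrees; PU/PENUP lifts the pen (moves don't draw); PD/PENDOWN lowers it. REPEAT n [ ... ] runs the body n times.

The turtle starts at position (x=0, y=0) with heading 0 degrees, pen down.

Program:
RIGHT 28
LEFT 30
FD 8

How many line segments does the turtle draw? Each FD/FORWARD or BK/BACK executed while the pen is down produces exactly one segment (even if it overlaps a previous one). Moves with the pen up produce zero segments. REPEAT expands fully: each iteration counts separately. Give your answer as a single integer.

Answer: 1

Derivation:
Executing turtle program step by step:
Start: pos=(0,0), heading=0, pen down
RT 28: heading 0 -> 332
LT 30: heading 332 -> 2
FD 8: (0,0) -> (7.995,0.279) [heading=2, draw]
Final: pos=(7.995,0.279), heading=2, 1 segment(s) drawn
Segments drawn: 1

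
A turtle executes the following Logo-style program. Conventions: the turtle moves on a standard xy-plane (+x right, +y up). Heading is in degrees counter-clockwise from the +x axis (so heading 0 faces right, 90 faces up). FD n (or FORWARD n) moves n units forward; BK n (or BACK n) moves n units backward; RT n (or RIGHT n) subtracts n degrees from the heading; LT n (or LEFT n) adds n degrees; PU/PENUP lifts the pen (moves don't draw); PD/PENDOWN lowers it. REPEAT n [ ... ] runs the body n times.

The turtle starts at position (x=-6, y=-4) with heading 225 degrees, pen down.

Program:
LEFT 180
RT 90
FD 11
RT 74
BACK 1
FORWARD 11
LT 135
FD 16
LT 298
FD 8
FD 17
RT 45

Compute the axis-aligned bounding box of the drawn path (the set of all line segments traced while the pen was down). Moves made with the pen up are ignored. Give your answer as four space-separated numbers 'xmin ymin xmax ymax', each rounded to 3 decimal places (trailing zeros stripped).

Executing turtle program step by step:
Start: pos=(-6,-4), heading=225, pen down
LT 180: heading 225 -> 45
RT 90: heading 45 -> 315
FD 11: (-6,-4) -> (1.778,-11.778) [heading=315, draw]
RT 74: heading 315 -> 241
BK 1: (1.778,-11.778) -> (2.263,-10.904) [heading=241, draw]
FD 11: (2.263,-10.904) -> (-3.07,-20.524) [heading=241, draw]
LT 135: heading 241 -> 16
FD 16: (-3.07,-20.524) -> (12.31,-16.114) [heading=16, draw]
LT 298: heading 16 -> 314
FD 8: (12.31,-16.114) -> (17.868,-21.869) [heading=314, draw]
FD 17: (17.868,-21.869) -> (29.677,-34.098) [heading=314, draw]
RT 45: heading 314 -> 269
Final: pos=(29.677,-34.098), heading=269, 6 segment(s) drawn

Segment endpoints: x in {-6, -3.07, 1.778, 2.263, 12.31, 17.868, 29.677}, y in {-34.098, -21.869, -20.524, -16.114, -11.778, -10.904, -4}
xmin=-6, ymin=-34.098, xmax=29.677, ymax=-4

Answer: -6 -34.098 29.677 -4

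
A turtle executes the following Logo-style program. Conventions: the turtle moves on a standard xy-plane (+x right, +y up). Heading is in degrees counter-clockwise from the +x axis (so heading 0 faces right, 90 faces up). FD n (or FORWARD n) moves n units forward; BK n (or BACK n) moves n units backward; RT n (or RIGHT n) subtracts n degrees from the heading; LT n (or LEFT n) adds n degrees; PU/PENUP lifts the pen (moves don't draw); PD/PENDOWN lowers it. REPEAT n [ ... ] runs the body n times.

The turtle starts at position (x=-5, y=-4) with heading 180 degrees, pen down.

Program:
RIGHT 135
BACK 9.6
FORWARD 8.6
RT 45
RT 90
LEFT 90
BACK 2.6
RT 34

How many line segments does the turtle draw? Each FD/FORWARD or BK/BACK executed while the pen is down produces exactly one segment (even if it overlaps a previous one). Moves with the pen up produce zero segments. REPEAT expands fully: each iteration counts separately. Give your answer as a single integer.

Answer: 3

Derivation:
Executing turtle program step by step:
Start: pos=(-5,-4), heading=180, pen down
RT 135: heading 180 -> 45
BK 9.6: (-5,-4) -> (-11.788,-10.788) [heading=45, draw]
FD 8.6: (-11.788,-10.788) -> (-5.707,-4.707) [heading=45, draw]
RT 45: heading 45 -> 0
RT 90: heading 0 -> 270
LT 90: heading 270 -> 0
BK 2.6: (-5.707,-4.707) -> (-8.307,-4.707) [heading=0, draw]
RT 34: heading 0 -> 326
Final: pos=(-8.307,-4.707), heading=326, 3 segment(s) drawn
Segments drawn: 3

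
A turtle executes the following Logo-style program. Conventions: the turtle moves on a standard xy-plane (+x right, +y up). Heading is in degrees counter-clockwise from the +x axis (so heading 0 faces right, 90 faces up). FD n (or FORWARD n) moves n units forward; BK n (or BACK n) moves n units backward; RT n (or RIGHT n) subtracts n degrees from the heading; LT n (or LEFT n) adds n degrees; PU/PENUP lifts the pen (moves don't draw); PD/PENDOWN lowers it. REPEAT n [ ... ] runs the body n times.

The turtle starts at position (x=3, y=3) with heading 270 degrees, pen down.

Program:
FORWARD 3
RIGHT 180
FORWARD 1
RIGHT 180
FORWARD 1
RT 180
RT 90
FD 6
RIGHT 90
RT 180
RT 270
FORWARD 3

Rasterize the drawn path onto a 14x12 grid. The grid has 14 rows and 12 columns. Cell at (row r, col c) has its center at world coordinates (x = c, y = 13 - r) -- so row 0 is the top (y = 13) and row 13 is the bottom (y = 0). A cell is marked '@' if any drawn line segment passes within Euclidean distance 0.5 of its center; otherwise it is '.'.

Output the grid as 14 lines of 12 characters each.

Answer: ............
............
............
............
............
............
............
............
............
............
...@........
...@........
...@........
...@@@@@@@..

Derivation:
Segment 0: (3,3) -> (3,0)
Segment 1: (3,0) -> (3,1)
Segment 2: (3,1) -> (3,0)
Segment 3: (3,0) -> (9,0)
Segment 4: (9,0) -> (6,-0)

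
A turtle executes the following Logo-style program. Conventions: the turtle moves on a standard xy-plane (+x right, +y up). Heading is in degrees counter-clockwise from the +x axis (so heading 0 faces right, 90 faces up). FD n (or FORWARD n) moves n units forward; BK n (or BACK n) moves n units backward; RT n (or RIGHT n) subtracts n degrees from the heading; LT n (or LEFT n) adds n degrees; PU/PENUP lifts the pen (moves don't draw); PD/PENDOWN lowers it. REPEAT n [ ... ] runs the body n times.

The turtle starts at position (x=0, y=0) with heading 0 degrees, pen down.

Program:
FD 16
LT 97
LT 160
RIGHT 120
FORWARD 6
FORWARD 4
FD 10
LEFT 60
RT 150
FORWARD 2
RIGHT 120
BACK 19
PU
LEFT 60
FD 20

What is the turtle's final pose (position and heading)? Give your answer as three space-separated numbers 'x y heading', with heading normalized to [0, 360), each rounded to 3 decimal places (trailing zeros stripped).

Executing turtle program step by step:
Start: pos=(0,0), heading=0, pen down
FD 16: (0,0) -> (16,0) [heading=0, draw]
LT 97: heading 0 -> 97
LT 160: heading 97 -> 257
RT 120: heading 257 -> 137
FD 6: (16,0) -> (11.612,4.092) [heading=137, draw]
FD 4: (11.612,4.092) -> (8.686,6.82) [heading=137, draw]
FD 10: (8.686,6.82) -> (1.373,13.64) [heading=137, draw]
LT 60: heading 137 -> 197
RT 150: heading 197 -> 47
FD 2: (1.373,13.64) -> (2.737,15.103) [heading=47, draw]
RT 120: heading 47 -> 287
BK 19: (2.737,15.103) -> (-2.818,33.272) [heading=287, draw]
PU: pen up
LT 60: heading 287 -> 347
FD 20: (-2.818,33.272) -> (16.669,28.773) [heading=347, move]
Final: pos=(16.669,28.773), heading=347, 6 segment(s) drawn

Answer: 16.669 28.773 347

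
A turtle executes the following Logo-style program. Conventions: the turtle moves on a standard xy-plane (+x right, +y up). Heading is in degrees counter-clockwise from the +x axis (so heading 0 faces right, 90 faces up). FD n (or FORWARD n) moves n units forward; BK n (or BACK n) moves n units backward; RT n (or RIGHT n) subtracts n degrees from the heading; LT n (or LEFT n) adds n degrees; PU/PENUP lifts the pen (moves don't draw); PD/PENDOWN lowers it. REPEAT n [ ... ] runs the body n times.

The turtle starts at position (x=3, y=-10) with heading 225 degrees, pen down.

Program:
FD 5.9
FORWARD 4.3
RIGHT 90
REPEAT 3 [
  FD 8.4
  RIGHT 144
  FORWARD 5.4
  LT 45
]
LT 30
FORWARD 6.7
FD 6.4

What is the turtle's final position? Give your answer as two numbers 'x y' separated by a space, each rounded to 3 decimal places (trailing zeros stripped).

Answer: -9.455 -27.084

Derivation:
Executing turtle program step by step:
Start: pos=(3,-10), heading=225, pen down
FD 5.9: (3,-10) -> (-1.172,-14.172) [heading=225, draw]
FD 4.3: (-1.172,-14.172) -> (-4.212,-17.212) [heading=225, draw]
RT 90: heading 225 -> 135
REPEAT 3 [
  -- iteration 1/3 --
  FD 8.4: (-4.212,-17.212) -> (-10.152,-11.273) [heading=135, draw]
  RT 144: heading 135 -> 351
  FD 5.4: (-10.152,-11.273) -> (-4.819,-12.118) [heading=351, draw]
  LT 45: heading 351 -> 36
  -- iteration 2/3 --
  FD 8.4: (-4.819,-12.118) -> (1.977,-7.18) [heading=36, draw]
  RT 144: heading 36 -> 252
  FD 5.4: (1.977,-7.18) -> (0.308,-12.316) [heading=252, draw]
  LT 45: heading 252 -> 297
  -- iteration 3/3 --
  FD 8.4: (0.308,-12.316) -> (4.122,-19.8) [heading=297, draw]
  RT 144: heading 297 -> 153
  FD 5.4: (4.122,-19.8) -> (-0.69,-17.349) [heading=153, draw]
  LT 45: heading 153 -> 198
]
LT 30: heading 198 -> 228
FD 6.7: (-0.69,-17.349) -> (-5.173,-22.328) [heading=228, draw]
FD 6.4: (-5.173,-22.328) -> (-9.455,-27.084) [heading=228, draw]
Final: pos=(-9.455,-27.084), heading=228, 10 segment(s) drawn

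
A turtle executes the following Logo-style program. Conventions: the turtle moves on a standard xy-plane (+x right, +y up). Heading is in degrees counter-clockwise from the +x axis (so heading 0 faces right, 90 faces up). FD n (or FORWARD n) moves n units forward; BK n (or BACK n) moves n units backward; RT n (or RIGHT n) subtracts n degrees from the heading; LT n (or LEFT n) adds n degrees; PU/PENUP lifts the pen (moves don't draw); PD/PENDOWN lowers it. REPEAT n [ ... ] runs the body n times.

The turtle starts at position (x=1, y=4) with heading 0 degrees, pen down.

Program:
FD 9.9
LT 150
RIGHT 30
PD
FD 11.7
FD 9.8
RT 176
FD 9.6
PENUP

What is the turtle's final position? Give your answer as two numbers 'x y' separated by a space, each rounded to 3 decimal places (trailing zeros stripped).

Answer: 5.518 14.661

Derivation:
Executing turtle program step by step:
Start: pos=(1,4), heading=0, pen down
FD 9.9: (1,4) -> (10.9,4) [heading=0, draw]
LT 150: heading 0 -> 150
RT 30: heading 150 -> 120
PD: pen down
FD 11.7: (10.9,4) -> (5.05,14.132) [heading=120, draw]
FD 9.8: (5.05,14.132) -> (0.15,22.62) [heading=120, draw]
RT 176: heading 120 -> 304
FD 9.6: (0.15,22.62) -> (5.518,14.661) [heading=304, draw]
PU: pen up
Final: pos=(5.518,14.661), heading=304, 4 segment(s) drawn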